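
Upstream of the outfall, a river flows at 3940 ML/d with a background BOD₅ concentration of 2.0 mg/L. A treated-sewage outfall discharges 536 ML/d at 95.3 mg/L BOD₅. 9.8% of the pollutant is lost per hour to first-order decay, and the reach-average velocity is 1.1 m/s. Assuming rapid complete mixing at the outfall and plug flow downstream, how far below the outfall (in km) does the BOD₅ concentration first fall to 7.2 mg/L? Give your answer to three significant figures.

Flow-weighted average: C = (3940·2.000 + 536.0·95.30) / 4476 = 58960/4476 = 13.17 mg/L.
9.8%/h lost → k = −ln(1 − 0.098) = 0.1031 h⁻¹.
Set 13.17·exp(−k·t) = 7.2 → t = ln(13.17/7.2)/k = 21080 s = 5.857 h.
Distance = v·t = 1.1·21080 = 23190 m = 23.19 km.

23.2 km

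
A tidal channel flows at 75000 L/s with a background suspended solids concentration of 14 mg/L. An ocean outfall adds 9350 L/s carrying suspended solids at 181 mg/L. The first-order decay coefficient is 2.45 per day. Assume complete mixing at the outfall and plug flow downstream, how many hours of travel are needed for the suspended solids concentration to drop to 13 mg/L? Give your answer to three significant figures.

8.98 h

Mass balance: C = (75000·14.00 + 9350·181.0) / 84350 = 2742000/84350 = 32.51 mg/L.
32.51·exp(−k·t) = 13 → t = ln(32.51/13)/k = 32330 s = 8.979 h.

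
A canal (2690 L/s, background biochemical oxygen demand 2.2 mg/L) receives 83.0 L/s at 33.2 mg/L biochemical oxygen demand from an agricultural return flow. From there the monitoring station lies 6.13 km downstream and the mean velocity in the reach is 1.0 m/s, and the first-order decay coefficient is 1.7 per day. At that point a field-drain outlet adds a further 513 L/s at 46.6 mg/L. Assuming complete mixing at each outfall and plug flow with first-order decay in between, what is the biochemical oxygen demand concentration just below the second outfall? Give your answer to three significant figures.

Conservation of mass: C = (2690·2.200 + 83.00·33.20) / 2773 = 8674/2773 = 3.128 mg/L; combined flow 2773 L/s.
Travel time t = 6.13·1000 / 1.0 = 6130 s = 1.703 h.
Decay over the reach: 3.128·exp(−kt) = 3.128·0.8864 = 2.772 mg/L.
At the second outfall, C = (2773·2.772 + 513.0·46.60) / (2773 + 513.0) = 9.615 mg/L.

9.61 mg/L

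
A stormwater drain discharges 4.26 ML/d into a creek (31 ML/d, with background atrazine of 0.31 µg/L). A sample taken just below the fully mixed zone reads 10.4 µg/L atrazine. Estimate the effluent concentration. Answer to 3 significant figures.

83.8 µg/L

Mass balance: 31.00·0.3100 + 4.260·Cₑ = 35.26·10.40
→ Cₑ = (35.26·10.40 − 31.00·0.3100) / 4.260 = 83.82 µg/L.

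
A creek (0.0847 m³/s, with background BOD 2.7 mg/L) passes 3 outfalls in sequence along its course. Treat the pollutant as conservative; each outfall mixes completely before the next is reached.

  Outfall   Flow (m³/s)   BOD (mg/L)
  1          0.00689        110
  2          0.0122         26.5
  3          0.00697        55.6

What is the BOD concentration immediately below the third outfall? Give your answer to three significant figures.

15.3 mg/L

Outfall 1: combined Q = 0.09159 m³/s; C = (0.08470·2.700 + 0.006890·110.0)/0.09159 = 10.77 mg/L.
Outfall 2: combined Q = 0.1038 m³/s; C = (0.09159·10.77 + 0.01220·26.50)/0.1038 = 12.62 mg/L.
Outfall 3: combined Q = 0.1108 m³/s; C = (0.1038·12.62 + 0.006970·55.60)/0.1108 = 15.33 mg/L.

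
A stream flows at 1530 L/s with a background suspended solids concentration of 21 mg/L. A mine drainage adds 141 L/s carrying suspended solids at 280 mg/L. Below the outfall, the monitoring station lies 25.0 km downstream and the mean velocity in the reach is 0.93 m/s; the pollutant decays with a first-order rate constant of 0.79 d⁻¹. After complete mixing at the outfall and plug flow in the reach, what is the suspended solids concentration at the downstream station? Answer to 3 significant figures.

Mass balance: C = (1530·21.00 + 141.0·280.0) / 1671 = 71610/1671 = 42.85 mg/L.
Travel time t = 25.0·1000 / 0.93 = 26880 s = 7.467 h.
First-order decay: C = 42.85·exp(−k·t) = 42.85·0.7821 = 33.52 mg/L.

33.5 mg/L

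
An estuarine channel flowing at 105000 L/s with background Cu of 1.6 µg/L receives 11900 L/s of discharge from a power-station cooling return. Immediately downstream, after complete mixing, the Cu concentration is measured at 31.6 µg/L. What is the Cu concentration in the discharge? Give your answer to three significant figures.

Mass balance: 105000·1.600 + 11900·Cₑ = 116900·31.60
→ Cₑ = (116900·31.60 − 105000·1.600) / 11900 = 296.3 µg/L.

296 µg/L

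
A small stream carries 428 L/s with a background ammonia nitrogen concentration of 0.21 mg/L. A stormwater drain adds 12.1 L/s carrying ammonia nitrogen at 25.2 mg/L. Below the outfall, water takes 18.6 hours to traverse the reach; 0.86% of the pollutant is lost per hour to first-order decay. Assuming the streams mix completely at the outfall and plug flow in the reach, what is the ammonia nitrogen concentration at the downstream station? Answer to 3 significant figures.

After mixing, C = (428.0·0.2100 + 12.10·25.20) / 440.1 = 394.8/440.1 = 0.8971 mg/L.
0.86%/h lost → k = −ln(1 − 0.0086) = 0.008637 h⁻¹.
After decay, C = 0.8971 × e^(−kt) = 0.8971 × 0.8516 = 0.7639 mg/L.

0.764 mg/L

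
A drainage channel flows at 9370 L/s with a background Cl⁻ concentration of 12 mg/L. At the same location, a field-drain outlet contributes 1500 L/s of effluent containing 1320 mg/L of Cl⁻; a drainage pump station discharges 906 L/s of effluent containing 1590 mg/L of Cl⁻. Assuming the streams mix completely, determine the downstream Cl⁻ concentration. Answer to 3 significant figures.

Conservation of mass: C = (9370·12.00 + 1500·1320 + 906.0·1590) / 11780 = 3533000/11780 = 300.0 mg/L.

300 mg/L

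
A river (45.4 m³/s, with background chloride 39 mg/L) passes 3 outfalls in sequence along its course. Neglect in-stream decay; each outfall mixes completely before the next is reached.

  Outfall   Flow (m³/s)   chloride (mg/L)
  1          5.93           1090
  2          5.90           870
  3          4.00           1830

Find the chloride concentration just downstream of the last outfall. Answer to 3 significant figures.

338 mg/L

Below outfall 1: Q → 51.33 m³/s, C = (45.40·39.00 + 5.930·1090)/51.33 = 160.4 mg/L.
Below outfall 2: Q → 57.23 m³/s, C = (51.33·160.4 + 5.900·870.0)/57.23 = 233.6 mg/L.
Below outfall 3: Q → 61.23 m³/s, C = (57.23·233.6 + 4.000·1830)/61.23 = 337.9 mg/L.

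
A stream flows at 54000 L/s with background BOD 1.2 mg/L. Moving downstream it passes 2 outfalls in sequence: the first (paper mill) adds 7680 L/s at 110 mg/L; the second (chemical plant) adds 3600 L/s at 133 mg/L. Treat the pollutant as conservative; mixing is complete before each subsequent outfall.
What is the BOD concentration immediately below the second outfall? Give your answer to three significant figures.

21.3 mg/L

After outfall 1: Q = 54000 + 7680 = 61680 L/s; C = (54000·1.200 + 7680·110.0)/61680 = 14.75 mg/L.
After outfall 2: Q = 61680 + 3600 = 65280 L/s; C = (61680·14.75 + 3600·133.0)/65280 = 21.27 mg/L.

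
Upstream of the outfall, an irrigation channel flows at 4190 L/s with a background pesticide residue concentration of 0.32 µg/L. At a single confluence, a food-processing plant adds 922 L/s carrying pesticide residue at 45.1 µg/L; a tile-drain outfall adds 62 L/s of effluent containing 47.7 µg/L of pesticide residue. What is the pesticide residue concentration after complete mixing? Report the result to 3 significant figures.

8.87 µg/L

Mixed concentration C = ΣQC/ΣQ = (4190·0.3200 + 922.0·45.10 + 62.00·47.70) / 5174 = 45880/5174 = 8.867 µg/L.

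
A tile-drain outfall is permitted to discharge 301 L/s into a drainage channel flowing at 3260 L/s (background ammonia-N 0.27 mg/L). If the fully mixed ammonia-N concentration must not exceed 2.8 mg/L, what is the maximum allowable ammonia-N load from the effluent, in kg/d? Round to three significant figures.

785 kg/d

Mass balance at the limit: 3260·0.2700 + 301.0·Cₑ = 3561·2.8 → Cₑ = 30.20 mg/L.
301.0 L/s = 0.3010 m³/s. Load = 0.3010 m³/s × 30.20 g/m³ × 86 400 s/d = 785.4 kg/d.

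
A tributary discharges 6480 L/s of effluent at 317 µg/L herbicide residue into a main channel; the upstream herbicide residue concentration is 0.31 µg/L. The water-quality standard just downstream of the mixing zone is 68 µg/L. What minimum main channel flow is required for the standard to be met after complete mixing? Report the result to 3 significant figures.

Set C_mix = 68: (Q·0.3100 + 6480·317.0) / (Q + 6480) = 68
→ Q = 6480·(317.0 − 68)/(68 − 0.3100) = 23840 L/s.

23800 L/s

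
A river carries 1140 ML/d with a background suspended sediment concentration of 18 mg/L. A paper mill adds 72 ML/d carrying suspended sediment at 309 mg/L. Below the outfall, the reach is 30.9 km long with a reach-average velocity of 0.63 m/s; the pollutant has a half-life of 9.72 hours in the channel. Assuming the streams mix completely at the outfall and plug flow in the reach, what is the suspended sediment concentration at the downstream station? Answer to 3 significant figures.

13.4 mg/L

Conservation of mass: C = (1140·18.00 + 72.00·309.0) / 1212 = 42770/1212 = 35.29 mg/L.
Travel time t = 30.9·1000 / 0.63 = 49050 s = 13.62 h.
Half-life 9.72 h → k = ln 2 / 9.72 = 0.07131 h⁻¹ = 1.711 d⁻¹.
Decay over the reach: 35.29·exp(−kt) = 35.29·0.3785 = 13.36 mg/L.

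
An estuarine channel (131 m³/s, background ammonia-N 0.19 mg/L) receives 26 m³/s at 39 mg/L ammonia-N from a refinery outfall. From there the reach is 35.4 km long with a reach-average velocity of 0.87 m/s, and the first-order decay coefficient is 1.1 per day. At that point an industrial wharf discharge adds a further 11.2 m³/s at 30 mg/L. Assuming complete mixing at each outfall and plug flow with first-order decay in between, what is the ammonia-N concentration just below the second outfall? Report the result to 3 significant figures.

5.68 mg/L

Mixed concentration C = ΣQC/ΣQ = (131.0·0.1900 + 26.00·39.00) / 157.0 = 1039/157.0 = 6.617 mg/L; combined flow 157.0 m³/s.
Travel time t = 35.4·1000 / 0.87 = 40690 s = 11.30 h.
After decay, C = 6.617 × e^(−kt) = 6.617 × 0.5957 = 3.942 mg/L.
At the second outfall, C = (157.0·3.942 + 11.20·30.00) / (157.0 + 11.20) = 5.677 mg/L.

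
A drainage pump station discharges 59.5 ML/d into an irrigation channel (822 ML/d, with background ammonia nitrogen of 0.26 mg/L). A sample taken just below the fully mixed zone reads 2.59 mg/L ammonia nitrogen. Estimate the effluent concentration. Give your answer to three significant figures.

34.8 mg/L

Mass balance: 822.0·0.2600 + 59.50·Cₑ = 881.5·2.590
→ Cₑ = (881.5·2.590 − 822.0·0.2600) / 59.50 = 34.78 mg/L.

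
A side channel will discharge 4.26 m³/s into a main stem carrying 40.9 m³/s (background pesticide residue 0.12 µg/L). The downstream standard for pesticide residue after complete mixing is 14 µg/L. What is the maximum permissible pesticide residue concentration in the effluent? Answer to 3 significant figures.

147 µg/L

At the limit, (Qr·Cr + Qe·Cₑ)/(Qr + Qe) = 14:
Cₑ = (45.16·14 − 40.90·0.1200) / 4.260 = 147.3 µg/L.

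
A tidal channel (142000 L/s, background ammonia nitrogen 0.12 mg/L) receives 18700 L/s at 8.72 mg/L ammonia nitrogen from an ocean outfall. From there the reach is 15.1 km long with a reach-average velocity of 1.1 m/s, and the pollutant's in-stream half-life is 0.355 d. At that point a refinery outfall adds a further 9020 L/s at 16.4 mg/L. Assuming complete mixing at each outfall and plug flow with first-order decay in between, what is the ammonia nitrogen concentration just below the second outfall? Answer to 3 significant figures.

1.65 mg/L

Mixed concentration C = ΣQC/ΣQ = (142000·0.1200 + 18700·8.720) / 160700 = 180100/160700 = 1.121 mg/L; combined flow 160700 L/s.
Travel time t = 15.1·1000 / 1.1 = 13730 s = 3.813 h.
Half-life 0.355 d → k = ln 2 / 0.355 = 1.953 d⁻¹.
After decay, C = 1.121 × e^(−kt) = 1.121 × 0.7333 = 0.8218 mg/L.
At the second outfall, C = (160700·0.8218 + 9020·16.40) / (160700 + 9020) = 1.650 mg/L.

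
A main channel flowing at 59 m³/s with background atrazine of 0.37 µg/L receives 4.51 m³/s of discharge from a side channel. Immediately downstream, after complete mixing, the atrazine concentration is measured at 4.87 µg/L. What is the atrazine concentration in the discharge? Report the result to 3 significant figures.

63.7 µg/L

Mass balance: 59.00·0.3700 + 4.510·Cₑ = 63.51·4.870
→ Cₑ = (63.51·4.870 − 59.00·0.3700) / 4.510 = 63.74 µg/L.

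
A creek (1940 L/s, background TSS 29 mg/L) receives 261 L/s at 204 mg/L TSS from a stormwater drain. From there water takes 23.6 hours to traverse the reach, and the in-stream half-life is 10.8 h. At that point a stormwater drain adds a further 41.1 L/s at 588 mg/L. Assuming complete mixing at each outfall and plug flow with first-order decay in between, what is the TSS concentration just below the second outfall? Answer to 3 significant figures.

Flow-weighted average: C = (1940·29.00 + 261.0·204.0) / 2201 = 109500/2201 = 49.75 mg/L; combined flow 2201 L/s.
Half-life 10.8 h → k = ln 2 / 10.8 = 0.06418 h⁻¹ = 1.540 d⁻¹.
First-order decay: C = 49.75·exp(−k·t) = 49.75·0.2199 = 10.94 mg/L.
At the second outfall, C = (2201·10.94 + 41.10·588.0) / (2201 + 41.10) = 21.52 mg/L.

21.5 mg/L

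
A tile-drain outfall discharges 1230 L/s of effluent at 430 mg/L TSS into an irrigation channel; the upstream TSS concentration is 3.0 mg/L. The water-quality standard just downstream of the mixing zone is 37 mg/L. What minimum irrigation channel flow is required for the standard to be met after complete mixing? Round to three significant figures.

14200 L/s

Set C_mix = 37: (Q·3.000 + 1230·430.0) / (Q + 1230) = 37
→ Q = 1230·(430.0 − 37)/(37 − 3.000) = 14220 L/s.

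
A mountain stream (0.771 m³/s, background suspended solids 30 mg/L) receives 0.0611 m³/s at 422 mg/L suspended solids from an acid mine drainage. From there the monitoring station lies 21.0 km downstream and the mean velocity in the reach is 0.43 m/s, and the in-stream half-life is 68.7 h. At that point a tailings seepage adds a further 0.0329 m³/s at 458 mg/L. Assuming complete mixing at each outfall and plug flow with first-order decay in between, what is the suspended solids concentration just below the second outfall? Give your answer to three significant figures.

66.7 mg/L

Conservation of mass: C = (0.7710·30.00 + 0.06110·422.0) / 0.8321 = 48.91/0.8321 = 58.78 mg/L; combined flow 0.8321 m³/s.
Travel time t = 21.0·1000 / 0.43 = 48840 s = 13.57 h.
Half-life 68.7 h → k = ln 2 / 68.7 = 0.01009 h⁻¹ = 0.2421 d⁻¹.
Applying C = C₀e^(−kt): 58.78 × 0.8721 = 51.26 mg/L.
At the second outfall, C = (0.8321·51.26 + 0.03290·458.0) / (0.8321 + 0.03290) = 66.73 mg/L.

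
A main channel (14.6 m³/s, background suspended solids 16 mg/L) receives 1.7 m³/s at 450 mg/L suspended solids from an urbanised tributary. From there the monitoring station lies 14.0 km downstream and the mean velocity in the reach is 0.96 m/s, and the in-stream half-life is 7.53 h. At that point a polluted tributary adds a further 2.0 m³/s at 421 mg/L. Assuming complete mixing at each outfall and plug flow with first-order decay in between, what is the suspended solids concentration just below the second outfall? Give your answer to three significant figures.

Flow-weighted average: C = (14.60·16.00 + 1.700·450.0) / 16.30 = 998.6/16.30 = 61.26 mg/L; combined flow 16.30 m³/s.
Travel time t = 14.0·1000 / 0.96 = 14580 s = 4.051 h.
Half-life 7.53 h → k = ln 2 / 7.53 = 0.09205 h⁻¹ = 2.209 d⁻¹.
Decay over the reach: 61.26·exp(−kt) = 61.26·0.6887 = 42.19 mg/L.
At the second outfall, C = (16.30·42.19 + 2.000·421.0) / (16.30 + 2.000) = 83.59 mg/L.

83.6 mg/L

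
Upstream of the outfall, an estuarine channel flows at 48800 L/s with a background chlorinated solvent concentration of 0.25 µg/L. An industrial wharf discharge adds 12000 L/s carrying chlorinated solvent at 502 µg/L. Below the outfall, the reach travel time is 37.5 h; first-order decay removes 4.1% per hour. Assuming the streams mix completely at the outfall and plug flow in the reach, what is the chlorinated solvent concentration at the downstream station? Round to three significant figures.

20.7 µg/L

Mixed concentration C = ΣQC/ΣQ = (48800·0.2500 + 12000·502.0) / 60800 = 6036000/60800 = 99.28 µg/L.
4.1%/h lost → k = −ln(1 − 0.041) = 0.04186 h⁻¹.
Applying C = C₀e^(−kt): 99.28 × 0.2081 = 20.66 µg/L.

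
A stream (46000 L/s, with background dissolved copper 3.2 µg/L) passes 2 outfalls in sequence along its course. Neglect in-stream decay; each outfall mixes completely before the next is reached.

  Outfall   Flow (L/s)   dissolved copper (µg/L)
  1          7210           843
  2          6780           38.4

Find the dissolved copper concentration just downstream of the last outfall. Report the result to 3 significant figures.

108 µg/L

Below outfall 1: Q → 53210 L/s, C = (46000·3.200 + 7210·843.0)/53210 = 117.0 µg/L.
Below outfall 2: Q → 59990 L/s, C = (53210·117.0 + 6780·38.40)/59990 = 108.1 µg/L.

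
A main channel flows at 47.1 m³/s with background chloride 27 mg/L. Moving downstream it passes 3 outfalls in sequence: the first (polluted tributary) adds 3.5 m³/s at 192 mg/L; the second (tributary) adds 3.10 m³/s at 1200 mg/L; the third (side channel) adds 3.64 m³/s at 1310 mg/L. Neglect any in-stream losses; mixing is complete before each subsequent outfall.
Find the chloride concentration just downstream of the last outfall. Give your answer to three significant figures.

182 mg/L

Outfall 1: combined Q = 50.60 m³/s; C = (47.10·27.00 + 3.500·192.0)/50.60 = 38.41 mg/L.
Outfall 2: combined Q = 53.70 m³/s; C = (50.60·38.41 + 3.100·1200)/53.70 = 105.5 mg/L.
Outfall 3: combined Q = 57.34 m³/s; C = (53.70·105.5 + 3.640·1310)/57.34 = 181.9 mg/L.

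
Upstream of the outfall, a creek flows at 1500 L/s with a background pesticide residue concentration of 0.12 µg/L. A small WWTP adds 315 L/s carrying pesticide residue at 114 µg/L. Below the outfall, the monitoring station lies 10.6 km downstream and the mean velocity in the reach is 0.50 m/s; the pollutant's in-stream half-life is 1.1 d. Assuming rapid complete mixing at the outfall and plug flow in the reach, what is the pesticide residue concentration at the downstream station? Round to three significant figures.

Conservation of mass: C = (1500·0.1200 + 315.0·114.0) / 1815 = 36090/1815 = 19.88 µg/L.
Travel time t = 10.6·1000 / 0.50 = 21200 s = 5.889 h.
Half-life 1.1 d → k = ln 2 / 1.1 = 0.6301 d⁻¹.
After decay, C = 19.88 × e^(−kt) = 19.88 × 0.8567 = 17.04 µg/L.

17.0 µg/L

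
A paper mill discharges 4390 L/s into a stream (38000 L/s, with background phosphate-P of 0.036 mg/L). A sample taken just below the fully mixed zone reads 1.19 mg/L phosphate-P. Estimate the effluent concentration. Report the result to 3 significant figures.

Mass balance: 38000·0.03600 + 4390·Cₑ = 42390·1.190
→ Cₑ = (42390·1.190 − 38000·0.03600) / 4390 = 11.18 mg/L.

11.2 mg/L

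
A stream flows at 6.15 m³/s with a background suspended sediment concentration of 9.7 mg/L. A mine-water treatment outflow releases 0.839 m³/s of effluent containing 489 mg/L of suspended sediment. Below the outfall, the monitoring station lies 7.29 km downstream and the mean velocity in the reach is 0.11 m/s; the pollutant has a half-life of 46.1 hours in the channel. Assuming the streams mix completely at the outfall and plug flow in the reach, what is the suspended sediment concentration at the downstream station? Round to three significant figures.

Mass balance: C = (6.150·9.700 + 0.8390·489.0) / 6.989 = 469.9/6.989 = 67.24 mg/L.
Travel time t = 7.29·1000 / 0.11 = 66270 s = 18.41 h.
Half-life 46.1 h → k = ln 2 / 46.1 = 0.01504 h⁻¹ = 0.3609 d⁻¹.
First-order decay: C = 67.24·exp(−k·t) = 67.24·0.7582 = 50.98 mg/L.

51.0 mg/L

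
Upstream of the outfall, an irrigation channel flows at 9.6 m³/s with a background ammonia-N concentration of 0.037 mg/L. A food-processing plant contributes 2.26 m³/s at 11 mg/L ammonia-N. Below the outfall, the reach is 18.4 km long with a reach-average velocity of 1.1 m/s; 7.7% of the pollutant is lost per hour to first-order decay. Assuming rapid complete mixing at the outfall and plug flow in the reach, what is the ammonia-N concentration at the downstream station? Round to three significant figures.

1.47 mg/L

Mixed concentration C = ΣQC/ΣQ = (9.600·0.03700 + 2.260·11.00) / 11.86 = 25.22/11.86 = 2.126 mg/L.
Travel time t = 18.4·1000 / 1.1 = 16730 s = 4.646 h.
7.7%/h lost → k = −ln(1 − 0.077) = 0.08013 h⁻¹.
After decay, C = 2.126 × e^(−kt) = 2.126 × 0.6891 = 1.465 mg/L.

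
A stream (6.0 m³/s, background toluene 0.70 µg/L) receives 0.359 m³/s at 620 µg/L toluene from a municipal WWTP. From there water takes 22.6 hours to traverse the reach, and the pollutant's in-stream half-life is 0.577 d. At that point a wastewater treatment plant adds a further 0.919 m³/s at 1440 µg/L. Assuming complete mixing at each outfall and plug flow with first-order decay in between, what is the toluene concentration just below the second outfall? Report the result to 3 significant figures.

192 µg/L

Mass balance: C = (6.000·0.7000 + 0.3590·620.0) / 6.359 = 226.8/6.359 = 35.66 µg/L; combined flow 6.359 m³/s.
Half-life 0.577 d → k = ln 2 / 0.577 = 1.201 d⁻¹.
Applying C = C₀e^(−kt): 35.66 × 0.3226 = 11.51 µg/L.
Second outfall: C = (6.359·11.51 + 0.9190·1440)/7.278 = 191.9 µg/L.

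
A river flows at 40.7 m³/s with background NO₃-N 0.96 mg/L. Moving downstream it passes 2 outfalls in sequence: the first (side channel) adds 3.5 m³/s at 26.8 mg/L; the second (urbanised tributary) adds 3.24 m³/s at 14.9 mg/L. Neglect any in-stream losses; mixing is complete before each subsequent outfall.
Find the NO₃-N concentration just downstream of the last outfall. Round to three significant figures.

3.82 mg/L

After outfall 1: Q = 40.70 + 3.500 = 44.20 m³/s; C = (40.70·0.9600 + 3.500·26.80)/44.20 = 3.006 mg/L.
After outfall 2: Q = 44.20 + 3.240 = 47.44 m³/s; C = (44.20·3.006 + 3.240·14.90)/47.44 = 3.818 mg/L.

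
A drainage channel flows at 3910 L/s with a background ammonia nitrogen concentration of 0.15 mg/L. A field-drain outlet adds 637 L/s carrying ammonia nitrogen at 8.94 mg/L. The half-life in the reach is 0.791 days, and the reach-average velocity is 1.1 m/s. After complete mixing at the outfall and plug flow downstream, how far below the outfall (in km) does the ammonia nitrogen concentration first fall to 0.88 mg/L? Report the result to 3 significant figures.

Conservation of mass: C = (3910·0.1500 + 637.0·8.940) / 4547 = 6281/4547 = 1.381 mg/L.
Half-life 0.791 d → k = ln 2 / 0.791 = 0.8763 d⁻¹.
Set 1.381·exp(−k·t) = 0.88 → t = ln(1.381/0.88)/k = 44460 s = 12.35 h.
Distance = v·t = 1.1·44460 = 48910 m = 48.91 km.

48.9 km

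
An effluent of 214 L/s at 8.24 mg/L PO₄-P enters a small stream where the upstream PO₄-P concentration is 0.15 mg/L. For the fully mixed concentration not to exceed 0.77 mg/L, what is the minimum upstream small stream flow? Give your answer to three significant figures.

Set C_mix = 0.77: (Q·0.1500 + 214.0·8.240) / (Q + 214.0) = 0.77
→ Q = 214.0·(8.240 − 0.77)/(0.77 − 0.1500) = 2578 L/s.

2580 L/s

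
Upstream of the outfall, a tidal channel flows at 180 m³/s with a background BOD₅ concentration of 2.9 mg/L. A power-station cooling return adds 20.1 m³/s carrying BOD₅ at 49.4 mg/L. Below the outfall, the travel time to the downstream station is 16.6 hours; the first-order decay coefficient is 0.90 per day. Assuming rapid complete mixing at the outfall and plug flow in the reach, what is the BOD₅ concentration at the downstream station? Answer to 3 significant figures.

4.06 mg/L

Mixed concentration C = ΣQC/ΣQ = (180.0·2.900 + 20.10·49.40) / 200.1 = 1515/200.1 = 7.571 mg/L.
After decay, C = 7.571 × e^(−kt) = 7.571 × 0.5366 = 4.063 mg/L.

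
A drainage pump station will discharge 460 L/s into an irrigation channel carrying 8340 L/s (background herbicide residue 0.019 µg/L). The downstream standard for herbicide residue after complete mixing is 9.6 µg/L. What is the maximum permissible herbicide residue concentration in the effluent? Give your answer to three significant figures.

At the limit, (Qr·Cr + Qe·Cₑ)/(Qr + Qe) = 9.6:
Cₑ = (8800·9.6 − 8340·0.01900) / 460.0 = 183.3 µg/L.

183 µg/L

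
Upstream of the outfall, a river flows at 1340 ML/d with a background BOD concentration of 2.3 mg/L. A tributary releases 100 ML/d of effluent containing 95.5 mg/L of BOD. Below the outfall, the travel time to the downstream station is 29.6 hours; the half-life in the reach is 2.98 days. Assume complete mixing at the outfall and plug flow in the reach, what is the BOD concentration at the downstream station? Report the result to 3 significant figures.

6.58 mg/L

Flow-weighted average: C = (1340·2.300 + 100.0·95.50) / 1440 = 12630/1440 = 8.772 mg/L.
Half-life 2.98 d → k = ln 2 / 2.98 = 0.2326 d⁻¹.
After decay, C = 8.772 × e^(−kt) = 8.772 × 0.7506 = 6.584 mg/L.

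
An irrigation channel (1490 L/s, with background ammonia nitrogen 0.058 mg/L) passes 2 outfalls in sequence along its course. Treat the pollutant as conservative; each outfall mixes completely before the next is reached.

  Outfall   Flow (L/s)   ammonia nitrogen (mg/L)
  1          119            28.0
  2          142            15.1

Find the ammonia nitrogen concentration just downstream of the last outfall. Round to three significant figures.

3.18 mg/L

Below outfall 1: Q → 1609 L/s, C = (1490·0.05800 + 119.0·28.00)/1609 = 2.125 mg/L.
Below outfall 2: Q → 1751 L/s, C = (1609·2.125 + 142.0·15.10)/1751 = 3.177 mg/L.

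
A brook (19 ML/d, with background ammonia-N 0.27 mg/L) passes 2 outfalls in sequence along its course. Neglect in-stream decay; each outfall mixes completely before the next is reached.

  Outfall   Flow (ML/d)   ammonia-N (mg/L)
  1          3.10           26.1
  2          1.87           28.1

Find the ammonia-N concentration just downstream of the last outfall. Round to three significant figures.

After outfall 1: Q = 19.00 + 3.100 = 22.10 ML/d; C = (19.00·0.2700 + 3.100·26.10)/22.10 = 3.893 mg/L.
After outfall 2: Q = 22.10 + 1.870 = 23.97 ML/d; C = (22.10·3.893 + 1.870·28.10)/23.97 = 5.782 mg/L.

5.78 mg/L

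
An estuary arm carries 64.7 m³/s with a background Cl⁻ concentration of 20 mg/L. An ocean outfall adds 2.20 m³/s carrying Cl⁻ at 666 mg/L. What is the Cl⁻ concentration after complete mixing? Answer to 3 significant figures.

41.2 mg/L

Conservation of mass: C = (64.70·20.00 + 2.200·666.0) / 66.90 = 2759/66.90 = 41.24 mg/L.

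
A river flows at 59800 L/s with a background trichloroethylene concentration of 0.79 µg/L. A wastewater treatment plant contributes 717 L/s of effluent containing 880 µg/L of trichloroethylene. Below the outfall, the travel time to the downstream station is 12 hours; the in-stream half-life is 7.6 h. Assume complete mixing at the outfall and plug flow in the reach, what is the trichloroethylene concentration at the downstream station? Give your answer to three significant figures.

Conservation of mass: C = (59800·0.7900 + 717.0·880.0) / 60520 = 678200/60520 = 11.21 µg/L.
Half-life 7.6 h → k = ln 2 / 7.6 = 0.09120 h⁻¹ = 2.189 d⁻¹.
Decay over the reach: 11.21·exp(−kt) = 11.21·0.3347 = 3.751 µg/L.

3.75 µg/L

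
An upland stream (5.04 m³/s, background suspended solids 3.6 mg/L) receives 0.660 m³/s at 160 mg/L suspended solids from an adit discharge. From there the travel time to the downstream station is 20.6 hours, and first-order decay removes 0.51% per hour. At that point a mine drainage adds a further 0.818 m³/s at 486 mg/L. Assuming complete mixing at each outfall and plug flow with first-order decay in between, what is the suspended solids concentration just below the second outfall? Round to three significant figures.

78.1 mg/L

Mass balance: C = (5.040·3.600 + 0.6600·160.0) / 5.700 = 123.7/5.700 = 21.71 mg/L; combined flow 5.700 m³/s.
0.51%/h lost → k = −ln(1 − 0.0051) = 0.005113 h⁻¹.
Applying C = C₀e^(−kt): 21.71 × 0.9000 = 19.54 mg/L.
Second outfall: C = (5.700·19.54 + 0.8180·486.0)/6.518 = 78.08 mg/L.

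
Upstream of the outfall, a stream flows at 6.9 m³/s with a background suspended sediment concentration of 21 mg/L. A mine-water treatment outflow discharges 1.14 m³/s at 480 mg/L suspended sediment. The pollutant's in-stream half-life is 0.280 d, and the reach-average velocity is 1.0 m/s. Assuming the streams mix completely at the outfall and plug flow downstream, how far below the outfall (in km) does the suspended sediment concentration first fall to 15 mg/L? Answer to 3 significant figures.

61.0 km

Flow-weighted average: C = (6.900·21.00 + 1.140·480.0) / 8.040 = 692.1/8.040 = 86.08 mg/L.
Half-life 0.280 d → k = ln 2 / 0.280 = 2.476 d⁻¹.
Set 86.08·exp(−k·t) = 15 → t = ln(86.08/15)/k = 60980 s = 16.94 h.
Distance = v·t = 1.0·60980 = 60980 m = 60.98 km.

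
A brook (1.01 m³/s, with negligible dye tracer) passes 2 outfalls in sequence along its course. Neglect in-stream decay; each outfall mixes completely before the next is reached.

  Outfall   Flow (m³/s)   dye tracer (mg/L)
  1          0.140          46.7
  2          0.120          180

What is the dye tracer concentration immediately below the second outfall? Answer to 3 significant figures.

After outfall 1: Q = 1.010 + 0.1400 = 1.150 m³/s; C = (1.010·0 + 0.1400·46.70)/1.150 = 5.685 mg/L.
After outfall 2: Q = 1.150 + 0.1200 = 1.270 m³/s; C = (1.150·5.685 + 0.1200·180.0)/1.270 = 22.16 mg/L.

22.2 mg/L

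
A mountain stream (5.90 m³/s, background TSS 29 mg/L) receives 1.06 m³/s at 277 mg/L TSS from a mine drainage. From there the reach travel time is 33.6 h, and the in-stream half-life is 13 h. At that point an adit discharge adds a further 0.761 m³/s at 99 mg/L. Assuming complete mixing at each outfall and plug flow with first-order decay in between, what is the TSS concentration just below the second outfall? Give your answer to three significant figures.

Conservation of mass: C = (5.900·29.00 + 1.060·277.0) / 6.960 = 464.7/6.960 = 66.77 mg/L; combined flow 6.960 m³/s.
Half-life 13 h → k = ln 2 / 13 = 0.05332 h⁻¹ = 1.280 d⁻¹.
After decay, C = 66.77 × e^(−kt) = 66.77 × 0.1667 = 11.13 mg/L.
Second outfall: C = (6.960·11.13 + 0.7610·99.00)/7.721 = 19.79 mg/L.

19.8 mg/L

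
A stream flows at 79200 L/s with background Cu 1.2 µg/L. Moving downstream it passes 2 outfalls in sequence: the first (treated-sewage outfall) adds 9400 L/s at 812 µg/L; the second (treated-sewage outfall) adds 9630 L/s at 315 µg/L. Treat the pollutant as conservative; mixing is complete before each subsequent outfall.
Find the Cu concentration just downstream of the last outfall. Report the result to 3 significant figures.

Outfall 1: combined Q = 88600 L/s; C = (79200·1.200 + 9400·812.0)/88600 = 87.22 µg/L.
Outfall 2: combined Q = 98230 L/s; C = (88600·87.22 + 9630·315.0)/98230 = 109.6 µg/L.

110 µg/L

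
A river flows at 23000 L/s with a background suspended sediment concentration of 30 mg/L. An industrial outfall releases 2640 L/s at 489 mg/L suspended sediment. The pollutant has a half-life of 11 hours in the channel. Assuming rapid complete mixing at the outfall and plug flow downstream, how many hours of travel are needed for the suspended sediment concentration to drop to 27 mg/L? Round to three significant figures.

16.7 h

Mixed concentration C = ΣQC/ΣQ = (23000·30.00 + 2640·489.0) / 25640 = 1981000/25640 = 77.26 mg/L.
Half-life 11 h → k = ln 2 / 11 = 0.06301 h⁻¹ = 1.512 d⁻¹.
77.26·exp(−k·t) = 27 → t = ln(77.26/27)/k = 60060 s = 16.68 h.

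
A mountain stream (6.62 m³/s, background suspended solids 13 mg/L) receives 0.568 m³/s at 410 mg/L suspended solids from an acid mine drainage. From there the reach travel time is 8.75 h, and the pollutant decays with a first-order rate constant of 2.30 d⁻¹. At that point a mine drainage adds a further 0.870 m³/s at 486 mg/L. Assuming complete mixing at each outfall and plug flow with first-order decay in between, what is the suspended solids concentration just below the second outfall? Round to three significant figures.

Flow-weighted average: C = (6.620·13.00 + 0.5680·410.0) / 7.188 = 318.9/7.188 = 44.37 mg/L; combined flow 7.188 m³/s.
First-order decay: C = 44.37·exp(−k·t) = 44.37·0.4323 = 19.18 mg/L.
Second outfall: C = (7.188·19.18 + 0.8700·486.0)/8.058 = 69.58 mg/L.

69.6 mg/L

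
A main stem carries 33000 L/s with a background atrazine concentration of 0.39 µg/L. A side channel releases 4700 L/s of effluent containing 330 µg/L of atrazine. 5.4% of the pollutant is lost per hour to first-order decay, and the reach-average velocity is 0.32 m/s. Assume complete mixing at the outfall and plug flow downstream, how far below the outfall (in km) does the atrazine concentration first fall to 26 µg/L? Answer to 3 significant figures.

Flow-weighted average: C = (33000·0.3900 + 4700·330.0) / 37700 = 1564000/37700 = 41.48 µg/L.
5.4%/h lost → k = −ln(1 − 0.054) = 0.05551 h⁻¹.
Set 41.48·exp(−k·t) = 26 → t = ln(41.48/26)/k = 30300 s = 8.415 h.
Distance = v·t = 0.32·30300 = 9695 m = 9.695 km.

9.69 km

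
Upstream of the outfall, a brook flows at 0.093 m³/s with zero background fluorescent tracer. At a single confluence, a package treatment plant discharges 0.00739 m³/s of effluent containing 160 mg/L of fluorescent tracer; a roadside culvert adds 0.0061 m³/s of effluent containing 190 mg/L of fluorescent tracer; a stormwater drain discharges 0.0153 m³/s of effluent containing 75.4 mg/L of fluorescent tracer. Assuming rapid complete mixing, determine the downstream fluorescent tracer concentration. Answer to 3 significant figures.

Mass balance: C = (0.09300·0 + 0.007390·160.0 + 0.006100·190.0 + 0.01530·75.40) / 0.1218 = 3.495/0.1218 = 28.70 mg/L.

28.7 mg/L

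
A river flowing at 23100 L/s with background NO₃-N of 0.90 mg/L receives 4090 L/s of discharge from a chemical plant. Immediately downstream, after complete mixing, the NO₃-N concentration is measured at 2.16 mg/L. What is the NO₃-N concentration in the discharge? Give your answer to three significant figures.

Mass balance: 23100·0.9000 + 4090·Cₑ = 27190·2.160
→ Cₑ = (27190·2.160 − 23100·0.9000) / 4090 = 9.276 mg/L.

9.28 mg/L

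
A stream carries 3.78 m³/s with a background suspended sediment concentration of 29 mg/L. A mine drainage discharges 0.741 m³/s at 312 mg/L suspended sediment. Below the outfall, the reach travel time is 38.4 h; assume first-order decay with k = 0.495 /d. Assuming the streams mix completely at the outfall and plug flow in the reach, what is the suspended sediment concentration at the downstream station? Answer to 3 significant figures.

34.1 mg/L

Mass balance: C = (3.780·29.00 + 0.7410·312.0) / 4.521 = 340.8/4.521 = 75.38 mg/L.
Applying C = C₀e^(−kt): 75.38 × 0.4529 = 34.14 mg/L.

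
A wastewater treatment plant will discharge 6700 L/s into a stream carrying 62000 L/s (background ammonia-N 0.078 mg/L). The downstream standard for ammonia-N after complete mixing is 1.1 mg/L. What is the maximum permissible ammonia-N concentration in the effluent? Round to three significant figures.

10.6 mg/L

At the limit, (Qr·Cr + Qe·Cₑ)/(Qr + Qe) = 1.1:
Cₑ = (68700·1.1 − 62000·0.07800) / 6700 = 10.56 mg/L.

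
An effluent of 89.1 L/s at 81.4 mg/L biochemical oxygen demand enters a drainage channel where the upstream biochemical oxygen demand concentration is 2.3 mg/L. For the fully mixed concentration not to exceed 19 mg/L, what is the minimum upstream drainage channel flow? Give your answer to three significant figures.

333 L/s

Set C_mix = 19: (Q·2.300 + 89.10·81.40) / (Q + 89.10) = 19
→ Q = 89.10·(81.40 − 19)/(19 − 2.300) = 332.9 L/s.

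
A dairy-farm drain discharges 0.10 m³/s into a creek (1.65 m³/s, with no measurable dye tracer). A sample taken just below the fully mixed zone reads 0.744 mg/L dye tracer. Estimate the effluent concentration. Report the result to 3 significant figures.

Mass balance: 1.650·0 + 0.1000·Cₑ = 1.750·0.7440
→ Cₑ = (1.750·0.7440 − 1.650·0) / 0.1000 = 13.02 mg/L.

13.0 mg/L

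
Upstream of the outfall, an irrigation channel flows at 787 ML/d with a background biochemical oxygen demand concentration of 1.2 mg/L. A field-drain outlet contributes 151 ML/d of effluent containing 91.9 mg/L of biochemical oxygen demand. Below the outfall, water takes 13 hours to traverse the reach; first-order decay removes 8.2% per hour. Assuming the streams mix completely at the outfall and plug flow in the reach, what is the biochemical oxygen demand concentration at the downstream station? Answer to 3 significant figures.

After mixing, C = (787.0·1.200 + 151.0·91.90) / 938.0 = 14820/938.0 = 15.80 mg/L.
8.2%/h lost → k = −ln(1 − 0.082) = 0.08556 h⁻¹.
Applying C = C₀e^(−kt): 15.80 × 0.3288 = 5.196 mg/L.

5.20 mg/L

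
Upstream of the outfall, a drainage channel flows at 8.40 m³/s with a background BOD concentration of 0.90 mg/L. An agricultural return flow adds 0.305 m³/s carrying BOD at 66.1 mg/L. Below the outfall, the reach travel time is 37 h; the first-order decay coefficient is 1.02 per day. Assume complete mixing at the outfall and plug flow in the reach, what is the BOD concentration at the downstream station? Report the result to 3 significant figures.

Conservation of mass: C = (8.400·0.9000 + 0.3050·66.10) / 8.705 = 27.72/8.705 = 3.184 mg/L.
After decay, C = 3.184 × e^(−kt) = 3.184 × 0.2075 = 0.6609 mg/L.

0.661 mg/L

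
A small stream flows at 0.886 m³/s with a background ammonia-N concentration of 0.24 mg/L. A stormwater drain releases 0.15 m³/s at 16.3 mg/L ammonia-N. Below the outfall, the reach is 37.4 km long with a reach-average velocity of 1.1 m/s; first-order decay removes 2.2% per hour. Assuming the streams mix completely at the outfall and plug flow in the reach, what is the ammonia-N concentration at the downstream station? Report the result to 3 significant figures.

Mass balance: C = (0.8860·0.2400 + 0.1500·16.30) / 1.036 = 2.658/1.036 = 2.565 mg/L.
Travel time t = 37.4·1000 / 1.1 = 34000 s = 9.444 h.
2.2%/h lost → k = −ln(1 − 0.022) = 0.02225 h⁻¹.
After decay, C = 2.565 × e^(−kt) = 2.565 × 0.8105 = 2.079 mg/L.

2.08 mg/L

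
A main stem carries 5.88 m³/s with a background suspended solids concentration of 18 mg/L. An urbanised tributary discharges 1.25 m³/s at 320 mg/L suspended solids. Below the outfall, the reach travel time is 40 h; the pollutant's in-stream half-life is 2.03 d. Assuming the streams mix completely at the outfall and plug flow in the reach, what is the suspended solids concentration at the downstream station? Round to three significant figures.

Mixed concentration C = ΣQC/ΣQ = (5.880·18.00 + 1.250·320.0) / 7.130 = 505.8/7.130 = 70.95 mg/L.
Half-life 2.03 d → k = ln 2 / 2.03 = 0.3415 d⁻¹.
Applying C = C₀e^(−kt): 70.95 × 0.5660 = 40.16 mg/L.

40.2 mg/L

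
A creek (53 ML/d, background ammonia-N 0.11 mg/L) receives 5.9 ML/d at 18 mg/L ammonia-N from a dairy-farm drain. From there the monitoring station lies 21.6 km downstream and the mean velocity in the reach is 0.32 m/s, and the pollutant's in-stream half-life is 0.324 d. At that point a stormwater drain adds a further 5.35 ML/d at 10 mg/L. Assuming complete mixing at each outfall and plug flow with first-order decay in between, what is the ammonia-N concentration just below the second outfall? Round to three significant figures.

Mass balance: C = (53.00·0.1100 + 5.900·18.00) / 58.90 = 112.0/58.90 = 1.902 mg/L; combined flow 58.90 ML/d.
Travel time t = 21.6·1000 / 0.32 = 67500 s = 18.75 h.
Half-life 0.324 d → k = ln 2 / 0.324 = 2.139 d⁻¹.
First-order decay: C = 1.902·exp(−k·t) = 1.902·0.1880 = 0.3576 mg/L.
Second outfall: C = (58.90·0.3576 + 5.350·10.00)/64.25 = 1.160 mg/L.

1.16 mg/L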